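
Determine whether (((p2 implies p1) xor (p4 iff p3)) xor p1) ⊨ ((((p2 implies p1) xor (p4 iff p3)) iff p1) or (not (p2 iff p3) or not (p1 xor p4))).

no

p1  p2  p3  p4  |  φ  ψ
1   1   1   1   |  1  1
1   1   1   0   |  0  1
1   1   0   1   |  0  1
1   1   0   0   |  1  1
1   0   1   1   |  1  1
1   0   1   0   |  0  1
1   0   0   1   |  0  1
1   0   0   0   |  1  0
0   1   1   1   |  1  0
0   1   1   0   |  0  1
0   1   0   1   |  0  1
0   1   0   0   |  1  1
0   0   1   1   |  0  1
0   0   1   0   |  1  1
0   0   0   1   |  1  0
0   0   0   0   |  0  1
At p1=1, p2=0, p3=0, p4=0 we have φ true but ψ false, so φ does not entail ψ.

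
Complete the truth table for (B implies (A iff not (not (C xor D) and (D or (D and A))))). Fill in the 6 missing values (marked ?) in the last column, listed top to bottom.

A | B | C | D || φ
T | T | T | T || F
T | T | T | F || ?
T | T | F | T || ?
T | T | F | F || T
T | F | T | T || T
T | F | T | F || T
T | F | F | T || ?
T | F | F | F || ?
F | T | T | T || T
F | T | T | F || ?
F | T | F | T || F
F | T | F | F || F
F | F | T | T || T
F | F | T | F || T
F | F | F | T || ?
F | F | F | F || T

Row A=T, B=T, C=T, D=F: (A iff not (not (C xor D) and (D or (D and A)))) = T, so the formula = T.
Row A=T, B=T, C=F, D=T: (A iff not (not (C xor D) and (D or (D and A)))) = T, so the formula = T.
Row A=T, B=F, C=F, D=T: (A iff not (not (C xor D) and (D or (D and A)))) = T, so the formula = T.
Row A=T, B=F, C=F, D=F: (A iff not (not (C xor D) and (D or (D and A)))) = T, so the formula = T.
Row A=F, B=T, C=T, D=F: (A iff not (not (C xor D) and (D or (D and A)))) = F, so the formula = F.
Row A=F, B=F, C=F, D=T: (A iff not (not (C xor D) and (D or (D and A)))) = F, so the formula = T.

T, T, T, T, F, T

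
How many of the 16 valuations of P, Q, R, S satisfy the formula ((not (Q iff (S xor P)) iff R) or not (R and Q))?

P | Q | R | S || (S xor P) | (Q iff (S xor P)) | not (Q iff (S xor P)) | (R and Q) | not (R and Q) | φ
T | T | T | T ||     F     |         F         |           T           |     T     |       F       | T
T | T | T | F ||     T     |         T         |           F           |     T     |       F       | F
T | T | F | T ||     F     |         F         |           T           |     F     |       T       | T
T | T | F | F ||     T     |         T         |           F           |     F     |       T       | T
T | F | T | T ||     F     |         T         |           F           |     F     |       T       | T
T | F | T | F ||     T     |         F         |           T           |     F     |       T       | T
T | F | F | T ||     F     |         T         |           F           |     F     |       T       | T
T | F | F | F ||     T     |         F         |           T           |     F     |       T       | T
F | T | T | T ||     T     |         T         |           F           |     T     |       F       | F
F | T | T | F ||     F     |         F         |           T           |     T     |       F       | T
F | T | F | T ||     T     |         T         |           F           |     F     |       T       | T
F | T | F | F ||     F     |         F         |           T           |     F     |       T       | T
F | F | T | T ||     T     |         F         |           T           |     F     |       T       | T
F | F | T | F ||     F     |         T         |           F           |     F     |       T       | T
F | F | F | T ||     T     |         F         |           T           |     F     |       T       | T
F | F | F | F ||     F     |         T         |           F           |     F     |       T       | T
The formula is true on 14 of the 16 rows.

14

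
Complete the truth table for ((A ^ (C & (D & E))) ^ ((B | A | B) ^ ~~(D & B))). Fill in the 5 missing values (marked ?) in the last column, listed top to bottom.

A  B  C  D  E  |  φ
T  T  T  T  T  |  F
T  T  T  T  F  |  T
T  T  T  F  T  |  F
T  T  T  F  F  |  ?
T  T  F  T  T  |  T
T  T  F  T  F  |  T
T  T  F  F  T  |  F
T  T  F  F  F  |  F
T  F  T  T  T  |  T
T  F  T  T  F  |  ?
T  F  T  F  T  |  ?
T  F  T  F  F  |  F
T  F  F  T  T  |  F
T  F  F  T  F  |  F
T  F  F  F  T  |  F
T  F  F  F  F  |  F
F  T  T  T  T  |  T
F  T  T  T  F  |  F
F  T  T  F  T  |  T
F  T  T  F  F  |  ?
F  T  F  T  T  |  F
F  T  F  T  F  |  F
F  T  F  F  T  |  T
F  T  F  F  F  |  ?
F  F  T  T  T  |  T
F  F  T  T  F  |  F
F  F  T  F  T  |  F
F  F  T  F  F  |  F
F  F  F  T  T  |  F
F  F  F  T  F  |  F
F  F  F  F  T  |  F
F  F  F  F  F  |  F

F, F, F, T, T

Row A=T, B=T, C=T, D=F, E=F: (A ^ (C & (D & E))) = T, ((B | A | B) ^ ~~(D & B)) = T, so the formula = F.
Row A=T, B=F, C=T, D=T, E=F: (A ^ (C & (D & E))) = T, ((B | A | B) ^ ~~(D & B)) = T, so the formula = F.
Row A=T, B=F, C=T, D=F, E=T: (A ^ (C & (D & E))) = T, ((B | A | B) ^ ~~(D & B)) = T, so the formula = F.
Row A=F, B=T, C=T, D=F, E=F: (A ^ (C & (D & E))) = F, ((B | A | B) ^ ~~(D & B)) = T, so the formula = T.
Row A=F, B=T, C=F, D=F, E=F: (A ^ (C & (D & E))) = F, ((B | A | B) ^ ~~(D & B)) = T, so the formula = T.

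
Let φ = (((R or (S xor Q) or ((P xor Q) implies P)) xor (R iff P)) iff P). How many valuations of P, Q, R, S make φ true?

P  Q  R  S  |  (S xor Q)  (P xor Q)  ((P xor Q) implies P)  (R iff P)  φ
1  1  1  1  |      0          0                1                1      0
1  1  1  0  |      1          0                1                1      0
1  1  0  1  |      0          0                1                0      1
1  1  0  0  |      1          0                1                0      1
1  0  1  1  |      1          1                1                1      0
1  0  1  0  |      0          1                1                1      0
1  0  0  1  |      1          1                1                0      1
1  0  0  0  |      0          1                1                0      1
0  1  1  1  |      0          1                0                0      0
0  1  1  0  |      1          1                0                0      0
0  1  0  1  |      0          1                0                1      0
0  1  0  0  |      1          1                0                1      1
0  0  1  1  |      1          0                1                0      0
0  0  1  0  |      0          0                1                0      0
0  0  0  1  |      1          0                1                1      1
0  0  0  0  |      0          0                1                1      1
The formula is true on 7 of the 16 rows.

7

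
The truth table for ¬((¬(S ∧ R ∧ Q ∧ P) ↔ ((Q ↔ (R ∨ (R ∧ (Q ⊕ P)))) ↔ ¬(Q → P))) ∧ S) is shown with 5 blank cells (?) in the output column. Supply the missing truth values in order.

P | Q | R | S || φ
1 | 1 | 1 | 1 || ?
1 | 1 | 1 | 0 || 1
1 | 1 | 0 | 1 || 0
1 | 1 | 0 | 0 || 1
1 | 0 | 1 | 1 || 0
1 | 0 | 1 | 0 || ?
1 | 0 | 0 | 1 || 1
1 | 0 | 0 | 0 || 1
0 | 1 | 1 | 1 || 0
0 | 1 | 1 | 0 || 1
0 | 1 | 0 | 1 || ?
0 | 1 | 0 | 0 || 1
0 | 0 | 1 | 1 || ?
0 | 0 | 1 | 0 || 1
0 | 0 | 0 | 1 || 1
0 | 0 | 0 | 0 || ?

0, 1, 1, 0, 1

Row P=1, Q=1, R=1, S=1: (¬(S ∧ R ∧ Q ∧ P) ↔ ((Q ↔ (R ∨ (R ∧ (Q ⊕ P)))) ↔ ¬(Q → P))) = 1, ((¬(S ∧ R ∧ Q ∧ P) ↔ ((Q ↔ (R ∨ (R ∧ (Q ⊕ P)))) ↔ ¬(Q → P))) ∧ S) = 1, so the formula = 0.
Row P=1, Q=0, R=1, S=0: (¬(S ∧ R ∧ Q ∧ P) ↔ ((Q ↔ (R ∨ (R ∧ (Q ⊕ P)))) ↔ ¬(Q → P))) = 1, ((¬(S ∧ R ∧ Q ∧ P) ↔ ((Q ↔ (R ∨ (R ∧ (Q ⊕ P)))) ↔ ¬(Q → P))) ∧ S) = 0, so the formula = 1.
Row P=0, Q=1, R=0, S=1: (¬(S ∧ R ∧ Q ∧ P) ↔ ((Q ↔ (R ∨ (R ∧ (Q ⊕ P)))) ↔ ¬(Q → P))) = 0, ((¬(S ∧ R ∧ Q ∧ P) ↔ ((Q ↔ (R ∨ (R ∧ (Q ⊕ P)))) ↔ ¬(Q → P))) ∧ S) = 0, so the formula = 1.
Row P=0, Q=0, R=1, S=1: (¬(S ∧ R ∧ Q ∧ P) ↔ ((Q ↔ (R ∨ (R ∧ (Q ⊕ P)))) ↔ ¬(Q → P))) = 1, ((¬(S ∧ R ∧ Q ∧ P) ↔ ((Q ↔ (R ∨ (R ∧ (Q ⊕ P)))) ↔ ¬(Q → P))) ∧ S) = 1, so the formula = 0.
Row P=0, Q=0, R=0, S=0: (¬(S ∧ R ∧ Q ∧ P) ↔ ((Q ↔ (R ∨ (R ∧ (Q ⊕ P)))) ↔ ¬(Q → P))) = 0, ((¬(S ∧ R ∧ Q ∧ P) ↔ ((Q ↔ (R ∨ (R ∧ (Q ⊕ P)))) ↔ ¬(Q → P))) ∧ S) = 0, so the formula = 1.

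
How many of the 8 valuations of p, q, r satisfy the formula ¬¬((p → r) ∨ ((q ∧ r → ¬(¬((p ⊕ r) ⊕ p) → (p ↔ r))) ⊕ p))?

6

p  q  r  |  φ
T  T  T  |  T
T  T  F  |  F
T  F  T  |  T
T  F  F  |  F
F  T  T  |  T
F  T  F  |  T
F  F  T  |  T
F  F  F  |  T
The formula is true on 6 of the 8 rows.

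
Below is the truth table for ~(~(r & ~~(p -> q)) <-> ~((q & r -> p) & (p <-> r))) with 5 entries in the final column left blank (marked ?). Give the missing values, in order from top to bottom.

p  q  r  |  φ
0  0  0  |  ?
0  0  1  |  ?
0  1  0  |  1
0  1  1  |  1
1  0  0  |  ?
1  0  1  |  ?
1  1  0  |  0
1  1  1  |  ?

Row p=0, q=0, r=0: ~(r & ~~(p -> q)) = 1, ~((q & r -> p) & (p <-> r)) = 0, (~(r & ~~(p -> q)) <-> ~((q & r -> p) & (p <-> r))) = 0, so the formula = 1.
Row p=0, q=0, r=1: ~(r & ~~(p -> q)) = 0, ~((q & r -> p) & (p <-> r)) = 1, (~(r & ~~(p -> q)) <-> ~((q & r -> p) & (p <-> r))) = 0, so the formula = 1.
Row p=1, q=0, r=0: ~(r & ~~(p -> q)) = 1, ~((q & r -> p) & (p <-> r)) = 1, (~(r & ~~(p -> q)) <-> ~((q & r -> p) & (p <-> r))) = 1, so the formula = 0.
Row p=1, q=0, r=1: ~(r & ~~(p -> q)) = 1, ~((q & r -> p) & (p <-> r)) = 0, (~(r & ~~(p -> q)) <-> ~((q & r -> p) & (p <-> r))) = 0, so the formula = 1.
Row p=1, q=1, r=1: ~(r & ~~(p -> q)) = 0, ~((q & r -> p) & (p <-> r)) = 0, (~(r & ~~(p -> q)) <-> ~((q & r -> p) & (p <-> r))) = 1, so the formula = 0.

1, 1, 0, 1, 0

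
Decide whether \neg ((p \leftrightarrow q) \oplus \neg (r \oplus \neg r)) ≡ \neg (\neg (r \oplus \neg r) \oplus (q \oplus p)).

  p   |   q   |   r   ||   φ   |   ψ  
 True |  True |  True || False |  True
 True |  True | False || False |  True
 True | False |  True ||  True | False
 True | False | False ||  True | False
False |  True |  True ||  True | False
False |  True | False ||  True | False
False | False |  True || False |  True
False | False | False || False |  True
The columns differ at p=True, q=True, r=True (φ=False, ψ=True), so they are not equivalent.

not equivalent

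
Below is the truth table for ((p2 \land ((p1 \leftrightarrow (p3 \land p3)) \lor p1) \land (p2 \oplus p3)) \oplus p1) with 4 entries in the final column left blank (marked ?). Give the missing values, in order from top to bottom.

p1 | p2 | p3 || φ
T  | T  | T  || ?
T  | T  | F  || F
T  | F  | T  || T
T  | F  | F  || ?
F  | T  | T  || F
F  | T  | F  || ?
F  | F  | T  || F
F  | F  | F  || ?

Row p1=T, p2=T, p3=T: (p2 \land ((p1 \leftrightarrow (p3 \land p3)) \lor p1) \land (p2 \oplus p3)) = F, so the formula = T.
Row p1=T, p2=F, p3=F: (p2 \land ((p1 \leftrightarrow (p3 \land p3)) \lor p1) \land (p2 \oplus p3)) = F, so the formula = T.
Row p1=F, p2=T, p3=F: (p2 \land ((p1 \leftrightarrow (p3 \land p3)) \lor p1) \land (p2 \oplus p3)) = T, so the formula = T.
Row p1=F, p2=F, p3=F: (p2 \land ((p1 \leftrightarrow (p3 \land p3)) \lor p1) \land (p2 \oplus p3)) = F, so the formula = F.

T, T, T, F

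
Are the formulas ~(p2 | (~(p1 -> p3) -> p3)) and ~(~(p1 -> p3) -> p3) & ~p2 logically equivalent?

equivalent

p1 | p2 | p3 || φ | ψ
F  | F  | F  || F | F
F  | F  | T  || F | F
F  | T  | F  || F | F
F  | T  | T  || F | F
T  | F  | F  || T | T
T  | F  | T  || F | F
T  | T  | F  || F | F
T  | T  | T  || F | F
The columns for φ and ψ agree on every row, so they are logically equivalent.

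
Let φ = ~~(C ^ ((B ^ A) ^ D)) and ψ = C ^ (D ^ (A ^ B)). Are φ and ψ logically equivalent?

equivalent

A | B | C | D | φ | ψ
- | - | - | - | - | -
T | T | T | T | F | F
T | T | T | F | T | T
T | T | F | T | T | T
T | T | F | F | F | F
T | F | T | T | T | T
T | F | T | F | F | F
T | F | F | T | F | F
T | F | F | F | T | T
F | T | T | T | T | T
F | T | T | F | F | F
F | T | F | T | F | F
F | T | F | F | T | T
F | F | T | T | F | F
F | F | T | F | T | T
F | F | F | T | T | T
F | F | F | F | F | F
The columns for φ and ψ agree on every row, so they are logically equivalent.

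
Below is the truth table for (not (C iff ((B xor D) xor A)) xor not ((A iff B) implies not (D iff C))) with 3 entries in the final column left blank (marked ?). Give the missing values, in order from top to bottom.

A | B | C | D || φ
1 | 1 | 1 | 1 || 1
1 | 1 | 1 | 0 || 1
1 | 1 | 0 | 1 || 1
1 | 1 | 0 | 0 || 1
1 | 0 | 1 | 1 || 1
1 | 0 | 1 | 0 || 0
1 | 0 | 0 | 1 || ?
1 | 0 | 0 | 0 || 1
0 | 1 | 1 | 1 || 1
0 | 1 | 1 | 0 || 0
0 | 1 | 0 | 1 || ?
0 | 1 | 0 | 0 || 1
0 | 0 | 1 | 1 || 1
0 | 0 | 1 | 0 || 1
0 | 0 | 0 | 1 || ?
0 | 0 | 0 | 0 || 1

0, 0, 1

Row A=1, B=0, C=0, D=1: not (C iff ((B xor D) xor A)) = 0, not ((A iff B) implies not (D iff C)) = 0, so the formula = 0.
Row A=0, B=1, C=0, D=1: not (C iff ((B xor D) xor A)) = 0, not ((A iff B) implies not (D iff C)) = 0, so the formula = 0.
Row A=0, B=0, C=0, D=1: not (C iff ((B xor D) xor A)) = 1, not ((A iff B) implies not (D iff C)) = 0, so the formula = 1.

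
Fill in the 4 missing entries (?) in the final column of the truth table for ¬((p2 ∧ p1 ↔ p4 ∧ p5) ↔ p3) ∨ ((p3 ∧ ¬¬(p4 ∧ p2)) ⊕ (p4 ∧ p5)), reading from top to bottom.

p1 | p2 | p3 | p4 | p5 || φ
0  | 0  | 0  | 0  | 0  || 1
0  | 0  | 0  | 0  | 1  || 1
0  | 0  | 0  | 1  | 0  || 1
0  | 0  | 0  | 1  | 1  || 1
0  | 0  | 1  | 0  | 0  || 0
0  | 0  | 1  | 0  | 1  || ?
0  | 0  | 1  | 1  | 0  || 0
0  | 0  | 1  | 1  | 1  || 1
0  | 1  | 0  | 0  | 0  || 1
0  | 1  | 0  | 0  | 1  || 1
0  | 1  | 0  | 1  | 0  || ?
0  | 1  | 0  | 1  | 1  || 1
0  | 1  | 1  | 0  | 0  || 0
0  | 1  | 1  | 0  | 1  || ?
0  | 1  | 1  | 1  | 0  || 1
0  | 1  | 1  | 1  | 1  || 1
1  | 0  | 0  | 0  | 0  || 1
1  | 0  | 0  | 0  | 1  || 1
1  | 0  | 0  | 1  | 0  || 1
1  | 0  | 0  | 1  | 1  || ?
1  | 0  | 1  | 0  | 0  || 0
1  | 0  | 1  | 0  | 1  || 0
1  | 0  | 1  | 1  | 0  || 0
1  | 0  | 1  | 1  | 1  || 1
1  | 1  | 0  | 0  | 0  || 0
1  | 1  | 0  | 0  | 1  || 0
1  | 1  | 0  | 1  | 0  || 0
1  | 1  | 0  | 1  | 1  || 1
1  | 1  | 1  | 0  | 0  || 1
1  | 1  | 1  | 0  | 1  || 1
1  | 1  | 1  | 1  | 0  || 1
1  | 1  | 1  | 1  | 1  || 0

0, 1, 0, 1

Row p1=0, p2=0, p3=1, p4=0, p5=1: ¬((p2 ∧ p1 ↔ p4 ∧ p5) ↔ p3) = 0, ((p3 ∧ ¬¬(p4 ∧ p2)) ⊕ (p4 ∧ p5)) = 0, so the formula = 0.
Row p1=0, p2=1, p3=0, p4=1, p5=0: ¬((p2 ∧ p1 ↔ p4 ∧ p5) ↔ p3) = 1, ((p3 ∧ ¬¬(p4 ∧ p2)) ⊕ (p4 ∧ p5)) = 0, so the formula = 1.
Row p1=0, p2=1, p3=1, p4=0, p5=1: ¬((p2 ∧ p1 ↔ p4 ∧ p5) ↔ p3) = 0, ((p3 ∧ ¬¬(p4 ∧ p2)) ⊕ (p4 ∧ p5)) = 0, so the formula = 0.
Row p1=1, p2=0, p3=0, p4=1, p5=1: ¬((p2 ∧ p1 ↔ p4 ∧ p5) ↔ p3) = 0, ((p3 ∧ ¬¬(p4 ∧ p2)) ⊕ (p4 ∧ p5)) = 1, so the formula = 1.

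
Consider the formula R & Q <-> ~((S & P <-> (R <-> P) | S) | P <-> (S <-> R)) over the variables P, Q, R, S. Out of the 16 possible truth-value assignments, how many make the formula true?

8

P | Q | R | S || φ
F | F | F | F || F
F | F | F | T || T
F | F | T | F || F
F | F | T | T || F
F | T | F | F || F
F | T | F | T || T
F | T | T | F || T
F | T | T | T || T
T | F | F | F || T
T | F | F | T || F
T | F | T | F || F
T | F | T | T || T
T | T | F | F || T
T | T | F | T || F
T | T | T | F || T
T | T | T | T || F
The formula is true on 8 of the 16 rows.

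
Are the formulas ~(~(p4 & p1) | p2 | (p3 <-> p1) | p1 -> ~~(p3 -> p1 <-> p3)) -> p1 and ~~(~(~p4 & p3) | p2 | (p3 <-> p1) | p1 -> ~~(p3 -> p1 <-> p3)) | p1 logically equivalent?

not equivalent

p1 | p2 | p3 | p4 || φ | ψ
T  | T  | T  | T  || T | T
T  | T  | T  | F  || T | T
T  | T  | F  | T  || T | T
T  | T  | F  | F  || T | T
T  | F  | T  | T  || T | T
T  | F  | T  | F  || T | T
T  | F  | F  | T  || T | T
T  | F  | F  | F  || T | T
F  | T  | T  | T  || F | F
F  | T  | T  | F  || F | F
F  | T  | F  | T  || F | F
F  | T  | F  | F  || F | F
F  | F  | T  | T  || F | F
F  | F  | T  | F  || F | T
F  | F  | F  | T  || F | F
F  | F  | F  | F  || F | F
The columns differ at p1=F, p2=F, p3=T, p4=F (φ=F, ψ=T), so they are not equivalent.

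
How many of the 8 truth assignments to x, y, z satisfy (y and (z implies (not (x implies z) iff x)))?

x | y | z | φ
- | - | - | -
T | T | T | F
T | T | F | T
T | F | T | F
T | F | F | F
F | T | T | T
F | T | F | T
F | F | T | F
F | F | F | F
The formula is true on 3 of the 8 rows.

3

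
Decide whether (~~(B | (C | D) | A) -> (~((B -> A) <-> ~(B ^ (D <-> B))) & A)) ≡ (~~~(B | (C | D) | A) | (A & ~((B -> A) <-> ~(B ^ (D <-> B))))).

  A   |   B   |   C   |   D   |   φ   |   ψ  
----- | ----- | ----- | ----- | ----- | -----
 True |  True |  True |  True | False | False
 True |  True |  True | False |  True |  True
 True |  True | False |  True | False | False
 True |  True | False | False |  True |  True
 True | False |  True |  True | False | False
 True | False |  True | False |  True |  True
 True | False | False |  True | False | False
 True | False | False | False |  True |  True
False |  True |  True |  True | False | False
False |  True |  True | False | False | False
False |  True | False |  True | False | False
False |  True | False | False | False | False
False | False |  True |  True | False | False
False | False |  True | False | False | False
False | False | False |  True | False | False
False | False | False | False |  True |  True
The columns for φ and ψ agree on every row, so they are logically equivalent.

equivalent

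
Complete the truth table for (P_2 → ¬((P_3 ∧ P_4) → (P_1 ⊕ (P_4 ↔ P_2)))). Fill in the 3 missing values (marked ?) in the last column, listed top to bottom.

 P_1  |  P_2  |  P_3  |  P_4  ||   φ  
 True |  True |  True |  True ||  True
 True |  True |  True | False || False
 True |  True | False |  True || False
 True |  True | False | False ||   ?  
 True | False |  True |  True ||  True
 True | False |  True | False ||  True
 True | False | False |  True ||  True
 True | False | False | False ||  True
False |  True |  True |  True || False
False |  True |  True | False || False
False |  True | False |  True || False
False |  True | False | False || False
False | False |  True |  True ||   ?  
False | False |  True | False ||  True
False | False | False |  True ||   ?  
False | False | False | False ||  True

Row P_1=True, P_2=True, P_3=False, P_4=False: ¬((P_3 ∧ P_4) → (P_1 ⊕ (P_4 ↔ P_2))) = False, so the formula = False.
Row P_1=False, P_2=False, P_3=True, P_4=True: ¬((P_3 ∧ P_4) → (P_1 ⊕ (P_4 ↔ P_2))) = True, so the formula = True.
Row P_1=False, P_2=False, P_3=False, P_4=True: ¬((P_3 ∧ P_4) → (P_1 ⊕ (P_4 ↔ P_2))) = False, so the formula = True.

False, True, True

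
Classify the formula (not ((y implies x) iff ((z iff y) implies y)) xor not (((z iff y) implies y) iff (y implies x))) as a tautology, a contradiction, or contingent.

x  y  z  |  (y implies x)  (z iff y)  ((z iff y) implies y)  φ
T  T  T  |        T            T                T            F
T  T  F  |        T            F                T            F
T  F  T  |        T            F                T            F
T  F  F  |        T            T                F            F
F  T  T  |        F            T                T            F
F  T  F  |        F            F                T            F
F  F  T  |        T            F                T            F
F  F  F  |        T            T                F            F
Every row is F, so the formula is a contradiction.

contradiction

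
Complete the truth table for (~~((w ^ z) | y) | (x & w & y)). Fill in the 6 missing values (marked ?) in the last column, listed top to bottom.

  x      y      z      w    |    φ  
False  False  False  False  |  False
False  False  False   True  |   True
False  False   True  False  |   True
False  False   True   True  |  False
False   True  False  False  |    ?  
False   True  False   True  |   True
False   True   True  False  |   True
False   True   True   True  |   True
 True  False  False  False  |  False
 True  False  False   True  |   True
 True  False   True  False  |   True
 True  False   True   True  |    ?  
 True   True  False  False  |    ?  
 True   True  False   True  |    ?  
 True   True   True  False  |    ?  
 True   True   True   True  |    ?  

True, False, True, True, True, True

Row x=False, y=True, z=False, w=False: ~~((w ^ z) | y) = True, (x & w & y) = False, so the formula = True.
Row x=True, y=False, z=True, w=True: ~~((w ^ z) | y) = False, (x & w & y) = False, so the formula = False.
Row x=True, y=True, z=False, w=False: ~~((w ^ z) | y) = True, (x & w & y) = False, so the formula = True.
Row x=True, y=True, z=False, w=True: ~~((w ^ z) | y) = True, (x & w & y) = True, so the formula = True.
Row x=True, y=True, z=True, w=False: ~~((w ^ z) | y) = True, (x & w & y) = False, so the formula = True.
Row x=True, y=True, z=True, w=True: ~~((w ^ z) | y) = True, (x & w & y) = True, so the formula = True.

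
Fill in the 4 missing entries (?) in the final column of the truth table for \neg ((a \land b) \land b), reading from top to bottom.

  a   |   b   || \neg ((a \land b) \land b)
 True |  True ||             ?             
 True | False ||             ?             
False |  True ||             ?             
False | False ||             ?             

Row a=True, b=True: (a \land b) = True, ((a \land b) \land b) = True, so \neg ((a \land b) \land b) = False.
Row a=True, b=False: (a \land b) = False, ((a \land b) \land b) = False, so \neg ((a \land b) \land b) = True.
Row a=False, b=True: (a \land b) = False, ((a \land b) \land b) = False, so \neg ((a \land b) \land b) = True.
Row a=False, b=False: (a \land b) = False, ((a \land b) \land b) = False, so \neg ((a \land b) \land b) = True.

False, True, True, True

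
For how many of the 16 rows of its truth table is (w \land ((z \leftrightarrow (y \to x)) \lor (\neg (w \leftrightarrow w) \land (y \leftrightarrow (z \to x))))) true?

4

x | y | z | w | (y \to x) | (w \leftrightarrow w) | \neg (w \leftrightarrow w) | (z \to x) | φ
- | - | - | - | --------- | --------------------- | -------------------------- | --------- | -
T | T | T | T |     T     |           T           |             F              |     T     | T
T | T | T | F |     T     |           T           |             F              |     T     | F
T | T | F | T |     T     |           T           |             F              |     T     | F
T | T | F | F |     T     |           T           |             F              |     T     | F
T | F | T | T |     T     |           T           |             F              |     T     | T
T | F | T | F |     T     |           T           |             F              |     T     | F
T | F | F | T |     T     |           T           |             F              |     T     | F
T | F | F | F |     T     |           T           |             F              |     T     | F
F | T | T | T |     F     |           T           |             F              |     F     | F
F | T | T | F |     F     |           T           |             F              |     F     | F
F | T | F | T |     F     |           T           |             F              |     T     | T
F | T | F | F |     F     |           T           |             F              |     T     | F
F | F | T | T |     T     |           T           |             F              |     F     | T
F | F | T | F |     T     |           T           |             F              |     F     | F
F | F | F | T |     T     |           T           |             F              |     T     | F
F | F | F | F |     T     |           T           |             F              |     T     | F
The formula is true on 4 of the 16 rows.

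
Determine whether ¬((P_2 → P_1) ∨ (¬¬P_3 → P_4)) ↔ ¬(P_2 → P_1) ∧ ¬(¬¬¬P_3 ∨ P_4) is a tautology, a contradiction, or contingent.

P_1 | P_2 | P_3 | P_4 | φ
--- | --- | --- | --- | -
 T  |  T  |  T  |  T  | T
 T  |  T  |  T  |  F  | T
 T  |  T  |  F  |  T  | T
 T  |  T  |  F  |  F  | T
 T  |  F  |  T  |  T  | T
 T  |  F  |  T  |  F  | T
 T  |  F  |  F  |  T  | T
 T  |  F  |  F  |  F  | T
 F  |  T  |  T  |  T  | T
 F  |  T  |  T  |  F  | T
 F  |  T  |  F  |  T  | T
 F  |  T  |  F  |  F  | T
 F  |  F  |  T  |  T  | T
 F  |  F  |  T  |  F  | T
 F  |  F  |  F  |  T  | T
 F  |  F  |  F  |  F  | T
Every row is T, so the formula is a tautology.

tautology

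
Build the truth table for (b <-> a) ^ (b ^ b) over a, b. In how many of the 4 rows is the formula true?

a | b || ((b <-> a) ^ (b ^ b))
1 | 1 ||           1          
1 | 0 ||           0          
0 | 1 ||           0          
0 | 0 ||           1          
The formula is true on 2 of the 4 rows.

2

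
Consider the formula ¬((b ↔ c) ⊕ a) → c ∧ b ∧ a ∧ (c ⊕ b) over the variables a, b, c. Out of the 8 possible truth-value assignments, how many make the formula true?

4

  a   |   b   |   c   || (b ↔ c) | ((b ↔ c) ⊕ a) | ¬((b ↔ c) ⊕ a) | (b ∧ a) | (c ⊕ b) | (c ∧ (b ∧ a) ∧ (c ⊕ b)) |   φ  
 True |  True |  True ||   True  |     False     |      True      |   True  |  False  |          False          | False
 True |  True | False ||  False  |      True     |     False      |   True  |   True  |          False          |  True
 True | False |  True ||  False  |      True     |     False      |  False  |   True  |          False          |  True
 True | False | False ||   True  |     False     |      True      |  False  |  False  |          False          | False
False |  True |  True ||   True  |      True     |     False      |  False  |  False  |          False          |  True
False |  True | False ||  False  |     False     |      True      |  False  |   True  |          False          | False
False | False |  True ||  False  |     False     |      True      |  False  |   True  |          False          | False
False | False | False ||   True  |      True     |     False      |  False  |  False  |          False          |  True
The formula is true on 4 of the 8 rows.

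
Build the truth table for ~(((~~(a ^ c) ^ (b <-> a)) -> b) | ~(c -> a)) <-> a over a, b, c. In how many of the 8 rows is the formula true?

a | b | c || (a ^ c) | ~(a ^ c) | ~~(a ^ c) | (b <-> a) | (~~(a ^ c) ^ (b <-> a)) | (c -> a) | ~(c -> a) | φ
T | T | T ||    F    |    T     |     F     |     T     |            T            |    T     |     F     | F
T | T | F ||    T    |    F     |     T     |     T     |            F            |    T     |     F     | F
T | F | T ||    F    |    T     |     F     |     F     |            F            |    T     |     F     | F
T | F | F ||    T    |    F     |     T     |     F     |            T            |    T     |     F     | T
F | T | T ||    T    |    F     |     T     |     F     |            T            |    F     |     T     | T
F | T | F ||    F    |    T     |     F     |     F     |            F            |    T     |     F     | T
F | F | T ||    T    |    F     |     T     |     T     |            F            |    F     |     T     | T
F | F | F ||    F    |    T     |     F     |     T     |            T            |    T     |     F     | F
The formula is true on 4 of the 8 rows.

4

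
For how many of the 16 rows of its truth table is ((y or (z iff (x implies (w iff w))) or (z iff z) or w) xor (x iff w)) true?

8

x  y  z  w  |  φ
T  T  T  T  |  F
T  T  T  F  |  T
T  T  F  T  |  F
T  T  F  F  |  T
T  F  T  T  |  F
T  F  T  F  |  T
T  F  F  T  |  F
T  F  F  F  |  T
F  T  T  T  |  T
F  T  T  F  |  F
F  T  F  T  |  T
F  T  F  F  |  F
F  F  T  T  |  T
F  F  T  F  |  F
F  F  F  T  |  T
F  F  F  F  |  F
The formula is true on 8 of the 16 rows.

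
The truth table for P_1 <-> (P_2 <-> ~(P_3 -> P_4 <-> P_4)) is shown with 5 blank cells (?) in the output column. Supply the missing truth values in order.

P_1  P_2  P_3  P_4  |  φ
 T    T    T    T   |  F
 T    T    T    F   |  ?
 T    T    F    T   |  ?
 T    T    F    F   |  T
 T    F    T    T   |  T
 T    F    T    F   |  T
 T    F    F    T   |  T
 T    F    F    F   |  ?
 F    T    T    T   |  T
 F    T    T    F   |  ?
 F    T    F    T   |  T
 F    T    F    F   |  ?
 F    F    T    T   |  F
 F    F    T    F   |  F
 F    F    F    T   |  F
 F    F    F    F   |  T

F, F, F, T, F

Row P_1=T, P_2=T, P_3=T, P_4=F: (P_2 <-> ~(P_3 -> P_4 <-> P_4)) = F, so the formula = F.
Row P_1=T, P_2=T, P_3=F, P_4=T: (P_2 <-> ~(P_3 -> P_4 <-> P_4)) = F, so the formula = F.
Row P_1=T, P_2=F, P_3=F, P_4=F: (P_2 <-> ~(P_3 -> P_4 <-> P_4)) = F, so the formula = F.
Row P_1=F, P_2=T, P_3=T, P_4=F: (P_2 <-> ~(P_3 -> P_4 <-> P_4)) = F, so the formula = T.
Row P_1=F, P_2=T, P_3=F, P_4=F: (P_2 <-> ~(P_3 -> P_4 <-> P_4)) = T, so the formula = F.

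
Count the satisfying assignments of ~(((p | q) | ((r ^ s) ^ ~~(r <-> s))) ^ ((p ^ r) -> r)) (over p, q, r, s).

p  q  r  s     (p | q)  (r ^ s)  (r <-> s)  ~(r <-> s)  ~~(r <-> s)  ((r ^ s) ^ ~~(r <-> s))  (p ^ r)  ((p ^ r) -> r)  φ
F  F  F  F        F        F         T          F            T                  T                F           T         T
F  F  F  T        F        T         F          T            F                  T                F           T         T
F  F  T  F        F        T         F          T            F                  T                T           T         T
F  F  T  T        F        F         T          F            T                  T                T           T         T
F  T  F  F        T        F         T          F            T                  T                F           T         T
F  T  F  T        T        T         F          T            F                  T                F           T         T
F  T  T  F        T        T         F          T            F                  T                T           T         T
F  T  T  T        T        F         T          F            T                  T                T           T         T
T  F  F  F        T        F         T          F            T                  T                T           F         F
T  F  F  T        T        T         F          T            F                  T                T           F         F
T  F  T  F        T        T         F          T            F                  T                F           T         T
T  F  T  T        T        F         T          F            T                  T                F           T         T
T  T  F  F        T        F         T          F            T                  T                T           F         F
T  T  F  T        T        T         F          T            F                  T                T           F         F
T  T  T  F        T        T         F          T            F                  T                F           T         T
T  T  T  T        T        F         T          F            T                  T                F           T         T
The formula is true on 12 of the 16 rows.

12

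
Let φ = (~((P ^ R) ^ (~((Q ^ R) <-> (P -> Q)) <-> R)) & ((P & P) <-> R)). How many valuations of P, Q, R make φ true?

P  Q  R  |  φ
F  F  F  |  T
F  F  T  |  F
F  T  F  |  F
F  T  T  |  F
T  F  F  |  F
T  F  T  |  F
T  T  F  |  F
T  T  T  |  F
The formula is true on 1 of the 8 rows.

1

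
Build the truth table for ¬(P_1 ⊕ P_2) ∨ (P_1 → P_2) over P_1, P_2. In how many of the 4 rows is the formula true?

3

P_1  P_2  |  (¬(P_1 ⊕ P_2) ∨ (P_1 → P_2))
 1    1   |               1              
 1    0   |               0              
 0    1   |               1              
 0    0   |               1              
The formula is true on 3 of the 4 rows.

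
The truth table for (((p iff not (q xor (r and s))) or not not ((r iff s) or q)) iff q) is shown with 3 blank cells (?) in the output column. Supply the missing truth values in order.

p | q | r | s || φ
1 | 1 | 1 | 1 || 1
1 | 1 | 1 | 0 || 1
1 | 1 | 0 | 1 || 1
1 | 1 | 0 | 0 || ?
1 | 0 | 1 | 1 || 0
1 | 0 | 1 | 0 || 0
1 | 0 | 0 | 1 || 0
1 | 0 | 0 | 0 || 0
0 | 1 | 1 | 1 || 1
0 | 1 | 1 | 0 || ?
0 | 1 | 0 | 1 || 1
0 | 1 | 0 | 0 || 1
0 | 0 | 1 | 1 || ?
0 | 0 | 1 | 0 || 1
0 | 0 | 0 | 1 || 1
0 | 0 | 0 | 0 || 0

Row p=1, q=1, r=0, s=0: ((p iff not (q xor (r and s))) or not not ((r iff s) or q)) = 1, so the formula = 1.
Row p=0, q=1, r=1, s=0: ((p iff not (q xor (r and s))) or not not ((r iff s) or q)) = 1, so the formula = 1.
Row p=0, q=0, r=1, s=1: ((p iff not (q xor (r and s))) or not not ((r iff s) or q)) = 1, so the formula = 0.

1, 1, 0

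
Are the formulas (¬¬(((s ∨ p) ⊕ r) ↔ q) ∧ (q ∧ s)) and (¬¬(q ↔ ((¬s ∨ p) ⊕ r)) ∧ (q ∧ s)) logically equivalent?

not equivalent

p | q | r | s || φ | ψ
F | F | F | F || F | F
F | F | F | T || F | F
F | F | T | F || F | F
F | F | T | T || F | F
F | T | F | F || F | F
F | T | F | T || T | F
F | T | T | F || F | F
F | T | T | T || F | T
T | F | F | F || F | F
T | F | F | T || F | F
T | F | T | F || F | F
T | F | T | T || F | F
T | T | F | F || F | F
T | T | F | T || T | T
T | T | T | F || F | F
T | T | T | T || F | F
The columns differ at p=F, q=T, r=F, s=T (φ=T, ψ=F), so they are not equivalent.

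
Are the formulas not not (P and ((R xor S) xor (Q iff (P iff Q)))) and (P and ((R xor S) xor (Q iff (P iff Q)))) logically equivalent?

P  Q  R  S  |  φ  ψ
1  1  1  1  |  1  1
1  1  1  0  |  0  0
1  1  0  1  |  0  0
1  1  0  0  |  1  1
1  0  1  1  |  1  1
1  0  1  0  |  0  0
1  0  0  1  |  0  0
1  0  0  0  |  1  1
0  1  1  1  |  0  0
0  1  1  0  |  0  0
0  1  0  1  |  0  0
0  1  0  0  |  0  0
0  0  1  1  |  0  0
0  0  1  0  |  0  0
0  0  0  1  |  0  0
0  0  0  0  |  0  0
The columns for φ and ψ agree on every row, so they are logically equivalent.

equivalent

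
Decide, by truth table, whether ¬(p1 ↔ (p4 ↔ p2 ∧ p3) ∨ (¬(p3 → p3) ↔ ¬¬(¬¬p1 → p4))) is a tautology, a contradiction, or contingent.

p1  p2  p3  p4  |  (p2 ∧ p3)  (p4 ↔ (p2 ∧ p3))  (p3 → p3)  ¬(p3 → p3)  ¬p1  ¬¬p1  (¬¬p1 → p4)  ¬(¬¬p1 → p4)  ¬¬(¬¬p1 → p4)  (¬(p3 → p3) ↔ ¬¬(¬¬p1 → p4))  φ
F   F   F   F   |      F             T              T          F        T    F         T            F              T                     F                T
F   F   F   T   |      F             F              T          F        T    F         T            F              T                     F                F
F   F   T   F   |      F             T              T          F        T    F         T            F              T                     F                T
F   F   T   T   |      F             F              T          F        T    F         T            F              T                     F                F
F   T   F   F   |      F             T              T          F        T    F         T            F              T                     F                T
F   T   F   T   |      F             F              T          F        T    F         T            F              T                     F                F
F   T   T   F   |      T             F              T          F        T    F         T            F              T                     F                F
F   T   T   T   |      T             T              T          F        T    F         T            F              T                     F                T
T   F   F   F   |      F             T              T          F        F    T         F            T              F                     T                F
T   F   F   T   |      F             F              T          F        F    T         T            F              T                     F                T
T   F   T   F   |      F             T              T          F        F    T         F            T              F                     T                F
T   F   T   T   |      F             F              T          F        F    T         T            F              T                     F                T
T   T   F   F   |      F             T              T          F        F    T         F            T              F                     T                F
T   T   F   T   |      F             F              T          F        F    T         T            F              T                     F                T
T   T   T   F   |      T             F              T          F        F    T         F            T              F                     T                F
T   T   T   T   |      T             T              T          F        F    T         T            F              T                     F                F
7 of 16 rows are T, so the formula is contingent.

contingent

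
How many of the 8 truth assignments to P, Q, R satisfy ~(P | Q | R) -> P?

P  Q  R     (~(P | Q | R) -> P)
1  1  1              1         
1  1  0              1         
1  0  1              1         
1  0  0              1         
0  1  1              1         
0  1  0              1         
0  0  1              1         
0  0  0              0         
The formula is true on 7 of the 8 rows.

7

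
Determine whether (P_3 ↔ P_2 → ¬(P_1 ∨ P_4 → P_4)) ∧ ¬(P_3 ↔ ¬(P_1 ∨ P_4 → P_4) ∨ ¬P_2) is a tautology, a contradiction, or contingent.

P_1  P_2  P_3  P_4  |  (P_1 ∨ P_4)  ((P_1 ∨ P_4) → P_4)  ¬((P_1 ∨ P_4) → P_4)  (P_2 → ¬((P_1 ∨ P_4) → P_4))  ¬P_2  φ
 F    F    F    F   |       F                T                    F                         T                 T    F
 F    F    F    T   |       T                T                    F                         T                 T    F
 F    F    T    F   |       F                T                    F                         T                 T    F
 F    F    T    T   |       T                T                    F                         T                 T    F
 F    T    F    F   |       F                T                    F                         F                 F    F
 F    T    F    T   |       T                T                    F                         F                 F    F
 F    T    T    F   |       F                T                    F                         F                 F    F
 F    T    T    T   |       T                T                    F                         F                 F    F
 T    F    F    F   |       T                F                    T                         T                 T    F
 T    F    F    T   |       T                T                    F                         T                 T    F
 T    F    T    F   |       T                F                    T                         T                 T    F
 T    F    T    T   |       T                T                    F                         T                 T    F
 T    T    F    F   |       T                F                    T                         T                 F    F
 T    T    F    T   |       T                T                    F                         F                 F    F
 T    T    T    F   |       T                F                    T                         T                 F    F
 T    T    T    T   |       T                T                    F                         F                 F    F
Every row is F, so the formula is a contradiction.

contradiction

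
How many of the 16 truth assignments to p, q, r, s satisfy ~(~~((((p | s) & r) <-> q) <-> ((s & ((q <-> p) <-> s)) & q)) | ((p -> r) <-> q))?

p  q  r  s     (p | s)  ((p | s) & r)  (((p | s) & r) <-> q)  (q <-> p)  ((q <-> p) <-> s)  (s & ((q <-> p) <-> s))  (p -> r)  ((p -> r) <-> q)  φ
T  T  T  T        T           T                  T                T              T                     T                T             T          F
T  T  T  F        T           T                  T                T              F                     F                T             T          F
T  T  F  T        T           F                  F                T              T                     T                F             F          T
T  T  F  F        T           F                  F                T              F                     F                F             F          F
T  F  T  T        T           T                  F                F              F                     F                T             F          F
T  F  T  F        T           T                  F                F              T                     F                T             F          F
T  F  F  T        T           F                  T                F              F                     F                F             T          F
T  F  F  F        T           F                  T                F              T                     F                F             T          F
F  T  T  T        T           T                  T                F              F                     F                T             T          F
F  T  T  F        F           F                  F                F              T                     F                T             T          F
F  T  F  T        T           F                  F                F              F                     F                T             T          F
F  T  F  F        F           F                  F                F              T                     F                T             T          F
F  F  T  T        T           T                  F                T              T                     T                T             F          F
F  F  T  F        F           F                  T                T              F                     F                T             F          T
F  F  F  T        T           F                  T                T              T                     T                T             F          T
F  F  F  F        F           F                  T                T              F                     F                T             F          T
The formula is true on 4 of the 16 rows.

4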